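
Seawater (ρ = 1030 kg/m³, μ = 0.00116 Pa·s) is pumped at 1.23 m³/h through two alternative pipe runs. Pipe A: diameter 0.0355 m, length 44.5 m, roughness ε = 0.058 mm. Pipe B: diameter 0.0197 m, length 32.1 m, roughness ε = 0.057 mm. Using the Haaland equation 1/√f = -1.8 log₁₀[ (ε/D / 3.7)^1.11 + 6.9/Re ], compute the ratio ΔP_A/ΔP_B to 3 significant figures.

ΔP_A/ΔP_B ≈ 0.0761

Pipe A: V = Q/A = 0.0003417/0.0009898 = 0.3452 m/s; Re = 1.088e+04; ε/D = 0.00163; Haaland → f = 0.03244; ΔP_A = f(L/D)(ρV²/2) = 2495 Pa.
Pipe B: V = Q/A = 0.0003417/0.0003048 = 1.121 m/s; Re = 1.961e+04; ε/D = 0.00289; Haaland → f = 0.0311; ΔP_B = f(L/D)(ρV²/2) = 3.28e+04 Pa.
ΔP_A/ΔP_B = 2495/3.28e+04 = 0.0761.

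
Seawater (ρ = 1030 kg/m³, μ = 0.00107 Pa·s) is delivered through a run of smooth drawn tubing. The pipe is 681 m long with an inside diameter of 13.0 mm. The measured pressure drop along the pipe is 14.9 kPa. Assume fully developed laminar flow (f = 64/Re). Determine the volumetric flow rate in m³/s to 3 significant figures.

Q ≈ 1.43×10^-5 m³/s

For laminar flow, f = 64/Re with Re = ρVD/μ, so Darcy-Weisbach reduces to ΔP = 32μLV/D². Solving for V: V = ΔP·D²/(32μL) = 1.49e+04·(0.013)²/(32·0.00107·681) = 0.108 m/s.
Check: Re = ρVD/μ = 1030·0.108·0.013/0.00107 = 1351 < 2300, so the laminar assumption holds.
Q = V·A = 0.108·(π/4·0.013²) = 1.433e-05 m³/s = 1.43×10^-5 m³/s.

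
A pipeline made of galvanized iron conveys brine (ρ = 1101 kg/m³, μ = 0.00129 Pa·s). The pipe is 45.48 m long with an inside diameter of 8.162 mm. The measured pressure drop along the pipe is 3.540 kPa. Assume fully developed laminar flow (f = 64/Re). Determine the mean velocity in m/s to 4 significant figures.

V ≈ 0.1256 m/s

For laminar flow, f = 64/Re with Re = ρVD/μ, so Darcy-Weisbach reduces to ΔP = 32μLV/D². Solving for V: V = ΔP·D²/(32μL) = 3540·(0.008162)²/(32·0.00129·45.48) = 0.1256 m/s.
Check: Re = ρVD/μ = 1101·0.1256·0.008162/0.00129 = 875 < 2300, so the laminar assumption holds.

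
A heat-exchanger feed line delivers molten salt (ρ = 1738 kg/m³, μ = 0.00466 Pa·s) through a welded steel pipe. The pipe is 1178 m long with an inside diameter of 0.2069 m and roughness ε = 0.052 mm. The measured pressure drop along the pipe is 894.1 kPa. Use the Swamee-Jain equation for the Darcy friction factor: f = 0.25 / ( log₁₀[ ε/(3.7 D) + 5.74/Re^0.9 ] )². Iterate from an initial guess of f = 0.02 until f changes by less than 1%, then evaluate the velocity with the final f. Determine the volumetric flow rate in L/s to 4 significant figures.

Rearranging Darcy-Weisbach: V = √(2·ΔP·D/(f·L·ρ)). With ε/D = 5.2e-05/0.2069 = 0.000251, iterate starting from f = 0.02:
  f = 0.02 → V = √(2·8.941e+05·0.2069/(0.02·1178·1738)) = 3.006 m/s; Re = ρVD/μ = 2.32e+05; f → 0.01718
  f = 0.01718 → V = 3.244 m/s; Re = 2.503e+05; f → 0.01703
Converged (Δf/f < 1%). With the final f = 0.01703: V = √(2·8.941e+05·0.2069/(0.01703·1178·1738)) = 3.258 m/s.
Q = V·A = 3.258·(π/4·0.2069²) = 0.1095 m³/s = 109.5 L/s.

Q ≈ 109.5 L/s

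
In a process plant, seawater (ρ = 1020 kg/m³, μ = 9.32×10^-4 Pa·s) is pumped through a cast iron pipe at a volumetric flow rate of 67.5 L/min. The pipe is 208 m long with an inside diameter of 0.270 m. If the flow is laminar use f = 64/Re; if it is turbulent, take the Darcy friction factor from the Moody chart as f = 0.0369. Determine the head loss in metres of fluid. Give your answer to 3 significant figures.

Q = 67.5 L/min = 67.5/60000 = 0.001125 m³/s.
Cross-sectional area A = πD²/4 = π(0.27)²/4 = 0.05726 m²; mean velocity V = Q/A = 0.001125/0.05726 = 0.01965 m/s.
Reynolds number Re = ρVD/μ = 1020 · 0.01965 · 0.27 / 0.000932 = 5806.
Re > 4000 → turbulent; use the Moody-chart value f = 0.0369.
Darcy-Weisbach: ΔP = f(L/D)(ρV²/2) = 0.0369·(208/0.27)·(1020·0.01965²/2) = 0.0369·770.4·0.1969 = 5.597 Pa.
Head loss h_f = ΔP/(ρg) = 5.597/(1020·9.81) = 5.59×10^-4 m.

h_f ≈ 5.59×10^-4 m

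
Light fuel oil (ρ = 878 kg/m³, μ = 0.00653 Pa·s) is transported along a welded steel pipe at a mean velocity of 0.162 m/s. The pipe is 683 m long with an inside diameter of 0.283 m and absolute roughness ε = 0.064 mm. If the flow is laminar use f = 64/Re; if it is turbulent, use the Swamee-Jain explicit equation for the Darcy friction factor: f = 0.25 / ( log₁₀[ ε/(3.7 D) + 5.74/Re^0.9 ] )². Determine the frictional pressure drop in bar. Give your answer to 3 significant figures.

ΔP ≈ 0.00997 bar

Reynolds number Re = ρVD/μ = 878 · 0.162 · 0.283 / 0.00653 = 6164.
Re > 4000 → turbulent. Relative roughness ε/D = 6.4e-05/0.283 = 0.000226. Swamee-Jain: f = 0.25/(log₁₀[0.000226/3.7 + 5.74/6164^0.9])² = 0.25/(log₁₀[6.11e-05 + 0.00223])² = 0.25/(-2.64)² = 0.03586.
Darcy-Weisbach: ΔP = f(L/D)(ρV²/2) = 0.03586·(683/0.283)·(878·0.162²/2) = 0.03586·2413·11.52 = 997.2 Pa.
ΔP = 997.2 Pa = 0.00997 bar.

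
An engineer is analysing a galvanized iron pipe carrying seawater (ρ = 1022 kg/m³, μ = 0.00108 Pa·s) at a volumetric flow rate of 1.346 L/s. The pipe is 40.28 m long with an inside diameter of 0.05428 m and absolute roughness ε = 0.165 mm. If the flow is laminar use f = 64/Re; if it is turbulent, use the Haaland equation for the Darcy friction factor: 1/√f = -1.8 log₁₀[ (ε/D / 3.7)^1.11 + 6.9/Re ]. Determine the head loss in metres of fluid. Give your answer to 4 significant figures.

Q = 1.346 L/s = 1.346/1000 = 0.001346 m³/s.
Cross-sectional area A = πD²/4 = π(0.05428)²/4 = 0.002314 m²; mean velocity V = Q/A = 0.001346/0.002314 = 0.5817 m/s.
Reynolds number Re = ρVD/μ = 1022 · 0.5817 · 0.05428 / 0.00108 = 2.988e+04.
Re > 4000 → turbulent. Relative roughness ε/D = 0.000165/0.05428 = 0.00304. Haaland: 1/√f = -1.8 log₁₀[(0.00304/3.7)^1.11 + 6.9/2.988e+04] = -1.8 log₁₀[0.000376 + 0.000231] = 5.79, so f = 0.02983.
Darcy-Weisbach: ΔP = f(L/D)(ρV²/2) = 0.02983·(40.28/0.05428)·(1022·0.5817²/2) = 0.02983·742.1·172.9 = 3827 Pa.
Head loss h_f = ΔP/(ρg) = 3827/(1022·9.81) = 0.3817 m.

h_f ≈ 0.3817 m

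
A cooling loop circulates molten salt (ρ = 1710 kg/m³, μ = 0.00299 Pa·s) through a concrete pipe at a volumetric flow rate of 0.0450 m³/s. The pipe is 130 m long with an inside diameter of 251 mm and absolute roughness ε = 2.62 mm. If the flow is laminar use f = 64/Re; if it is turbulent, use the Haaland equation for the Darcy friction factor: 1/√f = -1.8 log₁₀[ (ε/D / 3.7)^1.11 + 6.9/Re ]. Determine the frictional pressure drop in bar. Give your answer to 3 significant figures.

ΔP ≈ 0.143 bar

Cross-sectional area A = πD²/4 = π(0.251)²/4 = 0.04948 m²; mean velocity V = Q/A = 0.045/0.04948 = 0.9094 m/s.
Reynolds number Re = ρVD/μ = 1710 · 0.9094 · 0.251 / 0.00299 = 1.305e+05.
Re > 4000 → turbulent. Relative roughness ε/D = 0.00262/0.251 = 0.0104. Haaland: 1/√f = -1.8 log₁₀[(0.0104/3.7)^1.11 + 6.9/1.305e+05] = -1.8 log₁₀[0.00148 + 5.29e-05] = 5.067, so f = 0.03896.
Darcy-Weisbach: ΔP = f(L/D)(ρV²/2) = 0.03896·(130/0.251)·(1710·0.9094²/2) = 0.03896·517.9·707.2 = 1.427e+04 Pa.
ΔP = 1.427e+04 Pa = 0.143 bar.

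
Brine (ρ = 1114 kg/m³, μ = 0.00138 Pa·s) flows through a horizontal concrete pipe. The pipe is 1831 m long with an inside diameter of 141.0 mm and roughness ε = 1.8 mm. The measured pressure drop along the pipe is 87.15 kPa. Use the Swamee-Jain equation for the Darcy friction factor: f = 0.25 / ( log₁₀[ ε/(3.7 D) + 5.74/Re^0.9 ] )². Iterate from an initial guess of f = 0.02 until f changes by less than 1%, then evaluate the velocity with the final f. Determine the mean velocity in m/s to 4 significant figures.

Rearranging Darcy-Weisbach: V = √(2·ΔP·D/(f·L·ρ)). With ε/D = 0.0018/0.141 = 0.0128, iterate starting from f = 0.02:
  f = 0.02 → V = √(2·8.715e+04·0.141/(0.02·1831·1114)) = 0.7762 m/s; Re = ρVD/μ = 8.834e+04; f → 0.04208
  f = 0.04208 → V = 0.5351 m/s; Re = 6.09e+04; f → 0.04241
Converged (Δf/f < 1%). With the final f = 0.04241: V = √(2·8.715e+04·0.141/(0.04241·1831·1114)) = 0.533 m/s.

V ≈ 0.5330 m/s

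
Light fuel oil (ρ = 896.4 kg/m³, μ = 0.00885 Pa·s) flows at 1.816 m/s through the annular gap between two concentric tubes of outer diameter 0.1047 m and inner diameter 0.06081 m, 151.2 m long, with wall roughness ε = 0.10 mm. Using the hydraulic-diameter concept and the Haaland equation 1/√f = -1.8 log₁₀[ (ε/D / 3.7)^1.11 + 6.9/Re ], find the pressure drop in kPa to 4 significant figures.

Hydraulic diameter D_h = 4A/P = D_o - D_i = 0.1047 - 0.06081 = 0.04389 m.
Re = ρVD_h/μ = 896.4·1.816·0.04389/0.00885 = 8073.
ε/D_h = 0.0001/0.04389 = 0.00228; Haaland gives 1/√f = -1.8 log₁₀[0.000273+0.000855] = 5.306, so f = 0.03552.
ΔP = f(L/D_h)(ρV²/2) = 0.03552·151.2/0.04389·1478 = 1.809e+05 Pa.
ΔP = 180.9 kPa.

ΔP ≈ 180.9 kPa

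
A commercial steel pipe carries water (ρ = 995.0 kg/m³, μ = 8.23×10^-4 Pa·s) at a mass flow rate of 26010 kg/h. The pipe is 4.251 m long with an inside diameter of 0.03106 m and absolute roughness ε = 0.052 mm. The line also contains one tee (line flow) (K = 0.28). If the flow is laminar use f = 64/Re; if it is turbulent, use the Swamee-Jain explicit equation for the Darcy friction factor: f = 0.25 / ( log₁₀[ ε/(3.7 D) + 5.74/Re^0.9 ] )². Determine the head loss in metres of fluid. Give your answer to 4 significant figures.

h_f ≈ 16.08 m

ṁ = 26010 kg/h = 26010/3600 = 7.225 kg/s.
A = πD²/4 = π(0.03106)²/4 = 0.0007577 m²; mean velocity V = ṁ/(ρA) = 7.225/(995 · 0.0007577) = 9.583 m/s.
Reynolds number Re = ρVD/μ = 995 · 9.583 · 0.03106 / 0.000823 = 3.599e+05.
Re > 4000 → turbulent. Relative roughness ε/D = 5.2e-05/0.03106 = 0.00167. Swamee-Jain: f = 0.25/(log₁₀[0.00167/3.7 + 5.74/3.599e+05^0.9])² = 0.25/(log₁₀[0.000452 + 5.73e-05])² = 0.25/(-3.293)² = 0.02306.
Total minor-loss coefficient ΣK = 1·0.28 = 0.28.
ΔP = [f·L/D + ΣK]·(ρV²/2) = [0.02306·4.251/0.03106 + 0.28]·(995·9.583²/2) = [3.156 + 0.28]·4.569e+04 = 1.57e+05 Pa.
Head loss h_f = ΔP/(ρg) = 1.57e+05/(995·9.81) = 16.08 m.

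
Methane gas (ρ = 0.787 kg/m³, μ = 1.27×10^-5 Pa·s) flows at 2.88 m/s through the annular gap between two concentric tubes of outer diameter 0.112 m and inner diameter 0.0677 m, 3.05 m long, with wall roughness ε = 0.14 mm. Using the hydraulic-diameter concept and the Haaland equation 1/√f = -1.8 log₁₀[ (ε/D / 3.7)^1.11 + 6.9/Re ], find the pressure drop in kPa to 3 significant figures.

Hydraulic diameter D_h = 4A/P = D_o - D_i = 0.112 - 0.0677 = 0.0443 m.
Re = ρVD_h/μ = 0.787·2.88·0.0443/1.27e-05 = 7906.
ε/D_h = 0.00014/0.0443 = 0.00316; Haaland gives 1/√f = -1.8 log₁₀[0.000393+0.000873] = 5.216, so f = 0.03676.
ΔP = f(L/D_h)(ρV²/2) = 0.03676·3.05/0.0443·3.264 = 8.259 Pa.
ΔP = 0.00826 kPa.

ΔP ≈ 0.00826 kPa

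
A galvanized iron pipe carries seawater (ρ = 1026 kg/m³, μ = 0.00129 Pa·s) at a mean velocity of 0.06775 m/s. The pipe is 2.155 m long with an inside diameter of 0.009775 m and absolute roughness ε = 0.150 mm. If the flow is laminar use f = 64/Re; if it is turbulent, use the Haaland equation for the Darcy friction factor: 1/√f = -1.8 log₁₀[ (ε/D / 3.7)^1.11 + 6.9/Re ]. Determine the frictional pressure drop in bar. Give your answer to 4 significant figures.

ΔP ≈ 6.308×10^-4 bar

Reynolds number Re = ρVD/μ = 1026 · 0.06775 · 0.009775 / 0.00129 = 526.7.
Re < 2300 → laminar flow, so f = 64/Re = 64/526.7 = 0.1215 (the turbulent correlation is not needed).
Darcy-Weisbach: ΔP = f(L/D)(ρV²/2) = 0.1215·(2.155/0.009775)·(1026·0.06775²/2) = 0.1215·220.5·2.355 = 63.08 Pa.
ΔP = 63.08 Pa = 6.308×10^-4 bar.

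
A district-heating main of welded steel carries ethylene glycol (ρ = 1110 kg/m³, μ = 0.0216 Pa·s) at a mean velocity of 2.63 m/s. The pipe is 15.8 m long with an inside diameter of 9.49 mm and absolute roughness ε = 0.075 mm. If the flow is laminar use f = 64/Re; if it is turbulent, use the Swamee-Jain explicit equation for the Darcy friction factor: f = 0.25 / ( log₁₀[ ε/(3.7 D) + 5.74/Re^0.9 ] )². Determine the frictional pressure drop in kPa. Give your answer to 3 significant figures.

ΔP ≈ 319 kPa

Reynolds number Re = ρVD/μ = 1110 · 2.63 · 0.00949 / 0.0216 = 1283.
Re < 2300 → laminar flow, so f = 64/Re = 64/1283 = 0.0499 (the turbulent correlation is not needed).
Darcy-Weisbach: ΔP = f(L/D)(ρV²/2) = 0.0499·(15.8/0.00949)·(1110·2.63²/2) = 0.0499·1665·3839 = 3.189e+05 Pa.
ΔP = 3.189e+05 Pa = 319 kPa.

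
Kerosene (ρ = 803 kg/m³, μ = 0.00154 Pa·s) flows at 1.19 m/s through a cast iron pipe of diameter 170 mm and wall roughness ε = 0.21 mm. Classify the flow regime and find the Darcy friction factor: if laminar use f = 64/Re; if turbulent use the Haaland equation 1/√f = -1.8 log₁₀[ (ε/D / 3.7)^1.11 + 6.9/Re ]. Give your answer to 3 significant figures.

Re = ρVD/μ = 803·1.19·0.17/0.00154 = 1.055e+05.
Re > 4000 → turbulent. ε/D = 0.00021/0.17 = 0.00124; Haaland: 1/√f = -1.8 log₁₀[0.000138 + 6.54e-05] = 6.643, so f = 0.02266.

f ≈ 0.0227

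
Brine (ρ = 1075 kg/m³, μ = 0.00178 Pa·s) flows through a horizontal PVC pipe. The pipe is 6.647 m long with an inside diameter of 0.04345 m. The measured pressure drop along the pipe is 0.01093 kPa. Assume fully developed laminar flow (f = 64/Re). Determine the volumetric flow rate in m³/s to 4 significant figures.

Q ≈ 8.081×10^-5 m³/s

For laminar flow, f = 64/Re with Re = ρVD/μ, so Darcy-Weisbach reduces to ΔP = 32μLV/D². Solving for V: V = ΔP·D²/(32μL) = 10.93·(0.04345)²/(32·0.00178·6.647) = 0.0545 m/s.
Check: Re = ρVD/μ = 1075·0.0545·0.04345/0.00178 = 1430 < 2300, so the laminar assumption holds.
Q = V·A = 0.0545·(π/4·0.04345²) = 8.081e-05 m³/s = 8.081×10^-5 m³/s.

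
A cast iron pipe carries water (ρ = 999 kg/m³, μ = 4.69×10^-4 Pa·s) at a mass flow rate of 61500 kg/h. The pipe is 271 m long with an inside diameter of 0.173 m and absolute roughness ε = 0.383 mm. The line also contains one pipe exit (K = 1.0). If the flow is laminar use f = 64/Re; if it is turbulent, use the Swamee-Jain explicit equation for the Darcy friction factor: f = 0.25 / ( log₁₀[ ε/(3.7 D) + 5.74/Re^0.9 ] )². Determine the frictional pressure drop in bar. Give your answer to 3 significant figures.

ΔP ≈ 0.106 bar

ṁ = 61500 kg/h = 61500/3600 = 17.08 kg/s.
A = πD²/4 = π(0.173)²/4 = 0.02351 m²; mean velocity V = ṁ/(ρA) = 17.08/(999 · 0.02351) = 0.7275 m/s.
Reynolds number Re = ρVD/μ = 999 · 0.7275 · 0.173 / 0.000469 = 2.681e+05.
Re > 4000 → turbulent. Relative roughness ε/D = 0.000383/0.173 = 0.00221. Swamee-Jain: f = 0.25/(log₁₀[0.00221/3.7 + 5.74/2.681e+05^0.9])² = 0.25/(log₁₀[0.000598 + 7.47e-05])² = 0.25/(-3.172)² = 0.02485.
Total minor-loss coefficient ΣK = 1·1 = 1.
ΔP = [f·L/D + ΣK]·(ρV²/2) = [0.02485·271/0.173 + 1]·(999·0.7275²/2) = [38.92 + 1]·264.4 = 1.055e+04 Pa.
ΔP = 1.055e+04 Pa = 0.106 bar.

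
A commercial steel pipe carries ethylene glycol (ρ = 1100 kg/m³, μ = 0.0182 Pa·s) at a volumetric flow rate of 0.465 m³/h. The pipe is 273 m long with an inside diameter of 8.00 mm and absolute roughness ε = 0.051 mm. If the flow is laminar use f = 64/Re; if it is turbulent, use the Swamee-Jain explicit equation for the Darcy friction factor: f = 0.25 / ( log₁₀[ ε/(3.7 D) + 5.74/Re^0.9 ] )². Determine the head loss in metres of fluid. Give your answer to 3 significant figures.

h_f ≈ 592 m

Q = 0.465 m³/h = 0.465/3600 = 0.0001292 m³/s.
Cross-sectional area A = πD²/4 = π(0.008)²/4 = 5.027e-05 m²; mean velocity V = Q/A = 0.0001292/5.027e-05 = 2.57 m/s.
Reynolds number Re = ρVD/μ = 1100 · 2.57 · 0.008 / 0.0182 = 1242.
Re < 2300 → laminar flow, so f = 64/Re = 64/1242 = 0.05151 (the turbulent correlation is not needed).
Darcy-Weisbach: ΔP = f(L/D)(ρV²/2) = 0.05151·(273/0.008)·(1100·2.57²/2) = 0.05151·3.412e+04·3632 = 6.384e+06 Pa.
Head loss h_f = ΔP/(ρg) = 6.384e+06/(1100·9.81) = 592 m.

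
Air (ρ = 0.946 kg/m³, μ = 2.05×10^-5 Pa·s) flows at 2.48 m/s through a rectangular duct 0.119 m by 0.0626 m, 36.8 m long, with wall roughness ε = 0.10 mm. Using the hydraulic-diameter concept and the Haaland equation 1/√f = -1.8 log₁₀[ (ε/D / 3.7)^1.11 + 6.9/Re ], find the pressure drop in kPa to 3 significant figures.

Hydraulic diameter D_h = 4A/P = 4·(0.119·0.0626)/(2·(0.119+0.0626)) = 0.0298/0.3632 = 0.08204 m.
Re = ρVD_h/μ = 0.946·2.48·0.08204/2.05e-05 = 9389.
ε/D_h = 0.0001/0.08204 = 0.00122; Haaland gives 1/√f = -1.8 log₁₀[0.000136+0.000735] = 5.508, so f = 0.03297.
ΔP = f(L/D_h)(ρV²/2) = 0.03297·36.8/0.08204·2.909 = 43.02 Pa.
ΔP = 0.0430 kPa.

ΔP ≈ 0.0430 kPa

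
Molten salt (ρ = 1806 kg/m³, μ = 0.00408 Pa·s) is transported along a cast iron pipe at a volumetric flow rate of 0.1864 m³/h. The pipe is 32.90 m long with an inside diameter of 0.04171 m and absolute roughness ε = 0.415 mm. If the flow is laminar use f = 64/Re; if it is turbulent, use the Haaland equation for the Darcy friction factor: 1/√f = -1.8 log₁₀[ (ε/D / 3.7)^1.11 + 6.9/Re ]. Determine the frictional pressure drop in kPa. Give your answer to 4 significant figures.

Q = 0.1864 m³/h = 0.1864/3600 = 5.178e-05 m³/s.
Cross-sectional area A = πD²/4 = π(0.04171)²/4 = 0.001366 m²; mean velocity V = Q/A = 5.178e-05/0.001366 = 0.03789 m/s.
Reynolds number Re = ρVD/μ = 1806 · 0.03789 · 0.04171 / 0.00408 = 699.6.
Re < 2300 → laminar flow, so f = 64/Re = 64/699.6 = 0.09148 (the turbulent correlation is not needed).
Darcy-Weisbach: ΔP = f(L/D)(ρV²/2) = 0.09148·(32.9/0.04171)·(1806·0.03789²/2) = 0.09148·788.8·1.297 = 93.56 Pa.
ΔP = 93.56 Pa = 0.09356 kPa.

ΔP ≈ 0.09356 kPa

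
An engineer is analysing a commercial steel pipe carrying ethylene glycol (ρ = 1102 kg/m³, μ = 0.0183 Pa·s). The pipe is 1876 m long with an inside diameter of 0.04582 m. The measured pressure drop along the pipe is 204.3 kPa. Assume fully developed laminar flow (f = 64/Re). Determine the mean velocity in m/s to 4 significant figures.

V ≈ 0.3904 m/s

For laminar flow, f = 64/Re with Re = ρVD/μ, so Darcy-Weisbach reduces to ΔP = 32μLV/D². Solving for V: V = ΔP·D²/(32μL) = 2.043e+05·(0.04582)²/(32·0.0183·1876) = 0.3904 m/s.
Check: Re = ρVD/μ = 1102·0.3904·0.04582/0.0183 = 1077 < 2300, so the laminar assumption holds.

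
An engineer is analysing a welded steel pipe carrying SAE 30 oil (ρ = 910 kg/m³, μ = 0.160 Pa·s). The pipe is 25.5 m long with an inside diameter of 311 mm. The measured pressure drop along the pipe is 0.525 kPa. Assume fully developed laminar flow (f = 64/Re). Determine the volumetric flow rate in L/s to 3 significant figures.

For laminar flow, f = 64/Re with Re = ρVD/μ, so Darcy-Weisbach reduces to ΔP = 32μLV/D². Solving for V: V = ΔP·D²/(32μL) = 525·(0.311)²/(32·0.16·25.5) = 0.3889 m/s.
Check: Re = ρVD/μ = 910·0.3889·0.311/0.16 = 687.9 < 2300, so the laminar assumption holds.
Q = V·A = 0.3889·(π/4·0.311²) = 0.02954 m³/s = 29.5 L/s.

Q ≈ 29.5 L/s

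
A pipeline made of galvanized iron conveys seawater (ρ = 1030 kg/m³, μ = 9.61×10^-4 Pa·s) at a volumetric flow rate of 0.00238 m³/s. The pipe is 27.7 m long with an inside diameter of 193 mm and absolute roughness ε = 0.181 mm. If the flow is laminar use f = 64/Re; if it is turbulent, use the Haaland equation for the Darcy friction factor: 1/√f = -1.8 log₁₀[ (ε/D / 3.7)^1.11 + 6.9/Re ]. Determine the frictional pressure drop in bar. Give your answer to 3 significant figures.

Cross-sectional area A = πD²/4 = π(0.193)²/4 = 0.02926 m²; mean velocity V = Q/A = 0.00238/0.02926 = 0.08135 m/s.
Reynolds number Re = ρVD/μ = 1030 · 0.08135 · 0.193 / 0.000961 = 1.683e+04.
Re > 4000 → turbulent. Relative roughness ε/D = 0.000181/0.193 = 0.000938. Haaland: 1/√f = -1.8 log₁₀[(0.000938/3.7)^1.11 + 6.9/1.683e+04] = -1.8 log₁₀[0.000102 + 0.00041] = 5.923, so f = 0.0285.
Darcy-Weisbach: ΔP = f(L/D)(ρV²/2) = 0.0285·(27.7/0.193)·(1030·0.08135²/2) = 0.0285·143.5·3.408 = 13.94 Pa.
ΔP = 13.94 Pa = 1.39×10^-4 bar.

ΔP ≈ 1.39×10^-4 bar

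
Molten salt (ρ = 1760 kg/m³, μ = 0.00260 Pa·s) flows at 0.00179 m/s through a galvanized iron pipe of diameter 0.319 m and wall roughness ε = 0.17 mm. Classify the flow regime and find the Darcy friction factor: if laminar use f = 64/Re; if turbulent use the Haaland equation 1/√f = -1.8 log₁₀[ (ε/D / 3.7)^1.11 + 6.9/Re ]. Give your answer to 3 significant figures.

Re = ρVD/μ = 1760·0.00179·0.319/0.0026 = 386.5.
Re < 2300 → laminar, so f = 64/Re = 0.1656 (roughness is irrelevant in laminar flow).

f ≈ 0.166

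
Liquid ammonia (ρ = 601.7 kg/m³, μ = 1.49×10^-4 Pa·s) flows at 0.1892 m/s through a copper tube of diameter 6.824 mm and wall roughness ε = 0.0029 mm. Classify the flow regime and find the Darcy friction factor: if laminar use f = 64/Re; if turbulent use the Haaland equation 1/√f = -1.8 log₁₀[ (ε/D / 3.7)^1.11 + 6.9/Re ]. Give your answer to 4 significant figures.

Re = ρVD/μ = 601.7·0.1892·0.006824/0.000149 = 5214.
Re > 4000 → turbulent. ε/D = 2.9e-06/0.006824 = 0.000425; Haaland: 1/√f = -1.8 log₁₀[4.23e-05 + 0.00132] = 5.156, so f = 0.03761.

f ≈ 0.03761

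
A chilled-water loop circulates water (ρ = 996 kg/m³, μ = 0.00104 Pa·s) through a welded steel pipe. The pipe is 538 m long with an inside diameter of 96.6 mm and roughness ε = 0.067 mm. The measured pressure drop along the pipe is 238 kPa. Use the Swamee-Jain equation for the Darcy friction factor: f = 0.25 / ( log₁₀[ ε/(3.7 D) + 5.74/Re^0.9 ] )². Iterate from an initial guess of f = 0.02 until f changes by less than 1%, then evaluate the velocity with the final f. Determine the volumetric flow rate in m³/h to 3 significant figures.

Q ≈ 54.7 m³/h

Rearranging Darcy-Weisbach: V = √(2·ΔP·D/(f·L·ρ)). With ε/D = 6.7e-05/0.0966 = 0.000694, iterate starting from f = 0.02:
  f = 0.02 → V = √(2·2.38e+05·0.0966/(0.02·538·996)) = 2.071 m/s; Re = ρVD/μ = 1.916e+05; f → 0.01995
Converged (Δf/f < 1%). With the final f = 0.01995: V = √(2·2.38e+05·0.0966/(0.01995·538·996)) = 2.074 m/s.
Q = V·A = 2.074·(π/4·0.0966²) = 0.0152 m³/s = 54.7 m³/h.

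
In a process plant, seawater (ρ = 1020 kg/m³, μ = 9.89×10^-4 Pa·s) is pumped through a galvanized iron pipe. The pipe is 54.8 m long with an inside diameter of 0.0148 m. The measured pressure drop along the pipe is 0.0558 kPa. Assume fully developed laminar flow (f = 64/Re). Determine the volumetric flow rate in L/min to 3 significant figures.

Q ≈ 0.0727 L/min

For laminar flow, f = 64/Re with Re = ρVD/μ, so Darcy-Weisbach reduces to ΔP = 32μLV/D². Solving for V: V = ΔP·D²/(32μL) = 55.8·(0.0148)²/(32·0.000989·54.8) = 0.007047 m/s.
Check: Re = ρVD/μ = 1020·0.007047·0.0148/0.000989 = 107.6 < 2300, so the laminar assumption holds.
Q = V·A = 0.007047·(π/4·0.0148²) = 1.212e-06 m³/s = 0.0727 L/min.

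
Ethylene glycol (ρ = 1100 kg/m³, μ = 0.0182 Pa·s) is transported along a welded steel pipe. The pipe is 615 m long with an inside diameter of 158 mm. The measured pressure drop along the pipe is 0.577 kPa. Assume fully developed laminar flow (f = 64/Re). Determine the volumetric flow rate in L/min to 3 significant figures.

Q ≈ 47.3 L/min

For laminar flow, f = 64/Re with Re = ρVD/μ, so Darcy-Weisbach reduces to ΔP = 32μLV/D². Solving for V: V = ΔP·D²/(32μL) = 577·(0.158)²/(32·0.0182·615) = 0.04022 m/s.
Check: Re = ρVD/μ = 1100·0.04022·0.158/0.0182 = 384 < 2300, so the laminar assumption holds.
Q = V·A = 0.04022·(π/4·0.158²) = 0.0007885 m³/s = 47.3 L/min.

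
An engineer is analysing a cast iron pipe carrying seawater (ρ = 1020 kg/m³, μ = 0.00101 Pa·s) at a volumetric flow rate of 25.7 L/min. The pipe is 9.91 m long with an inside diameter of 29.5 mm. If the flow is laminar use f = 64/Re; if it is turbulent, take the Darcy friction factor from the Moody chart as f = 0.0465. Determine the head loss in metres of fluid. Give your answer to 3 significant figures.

h_f ≈ 0.313 m

Q = 25.7 L/min = 25.7/60000 = 0.0004283 m³/s.
Cross-sectional area A = πD²/4 = π(0.0295)²/4 = 0.0006835 m²; mean velocity V = Q/A = 0.0004283/0.0006835 = 0.6267 m/s.
Reynolds number Re = ρVD/μ = 1020 · 0.6267 · 0.0295 / 0.00101 = 1.867e+04.
Re > 4000 → turbulent; use the Moody-chart value f = 0.0465.
Darcy-Weisbach: ΔP = f(L/D)(ρV²/2) = 0.0465·(9.91/0.0295)·(1020·0.6267²/2) = 0.0465·335.9·200.3 = 3129 Pa.
Head loss h_f = ΔP/(ρg) = 3129/(1020·9.81) = 0.313 m.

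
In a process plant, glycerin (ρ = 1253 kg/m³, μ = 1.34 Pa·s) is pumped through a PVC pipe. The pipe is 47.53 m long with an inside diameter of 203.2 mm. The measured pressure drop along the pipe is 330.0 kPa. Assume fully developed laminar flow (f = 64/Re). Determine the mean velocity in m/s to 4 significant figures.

V ≈ 6.686 m/s

For laminar flow, f = 64/Re with Re = ρVD/μ, so Darcy-Weisbach reduces to ΔP = 32μLV/D². Solving for V: V = ΔP·D²/(32μL) = 3.3e+05·(0.2032)²/(32·1.34·47.53) = 6.686 m/s.
Check: Re = ρVD/μ = 1253·6.686·0.2032/1.34 = 1270 < 2300, so the laminar assumption holds.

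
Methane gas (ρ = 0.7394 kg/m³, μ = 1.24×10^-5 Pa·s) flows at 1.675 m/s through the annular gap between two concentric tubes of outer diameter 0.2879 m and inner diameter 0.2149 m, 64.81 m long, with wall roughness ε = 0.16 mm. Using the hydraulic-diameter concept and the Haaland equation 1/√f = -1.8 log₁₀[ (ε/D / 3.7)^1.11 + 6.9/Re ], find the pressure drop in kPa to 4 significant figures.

ΔP ≈ 0.03338 kPa

Hydraulic diameter D_h = 4A/P = D_o - D_i = 0.2879 - 0.2149 = 0.073 m.
Re = ρVD_h/μ = 0.7394·1.675·0.073/1.24e-05 = 7291.
ε/D_h = 0.00016/0.073 = 0.00219; Haaland gives 1/√f = -1.8 log₁₀[0.000262+0.000946] = 5.252, so f = 0.03625.
ΔP = f(L/D_h)(ρV²/2) = 0.03625·64.81/0.073·1.037 = 33.38 Pa.
ΔP = 0.03338 kPa.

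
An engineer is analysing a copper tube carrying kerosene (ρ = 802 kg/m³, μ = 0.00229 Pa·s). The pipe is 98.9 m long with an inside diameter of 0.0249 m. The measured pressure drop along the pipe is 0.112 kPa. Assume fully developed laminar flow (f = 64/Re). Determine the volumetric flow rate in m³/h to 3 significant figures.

For laminar flow, f = 64/Re with Re = ρVD/μ, so Darcy-Weisbach reduces to ΔP = 32μLV/D². Solving for V: V = ΔP·D²/(32μL) = 112·(0.0249)²/(32·0.00229·98.9) = 0.009582 m/s.
Check: Re = ρVD/μ = 802·0.009582·0.0249/0.00229 = 83.56 < 2300, so the laminar assumption holds.
Q = V·A = 0.009582·(π/4·0.0249²) = 4.666e-06 m³/s = 0.0168 m³/h.

Q ≈ 0.0168 m³/h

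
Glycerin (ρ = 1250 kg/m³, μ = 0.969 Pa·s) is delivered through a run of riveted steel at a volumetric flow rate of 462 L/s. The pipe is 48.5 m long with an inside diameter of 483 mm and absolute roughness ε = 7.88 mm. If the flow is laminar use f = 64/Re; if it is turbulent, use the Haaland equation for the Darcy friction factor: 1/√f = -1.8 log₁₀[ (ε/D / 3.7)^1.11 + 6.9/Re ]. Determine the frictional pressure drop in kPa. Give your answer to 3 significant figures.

Q = 462 L/s = 462/1000 = 0.462 m³/s.
Cross-sectional area A = πD²/4 = π(0.483)²/4 = 0.1832 m²; mean velocity V = Q/A = 0.462/0.1832 = 2.521 m/s.
Reynolds number Re = ρVD/μ = 1250 · 2.521 · 0.483 / 0.969 = 1571.
Re < 2300 → laminar flow, so f = 64/Re = 64/1571 = 0.04074 (the turbulent correlation is not needed).
Darcy-Weisbach: ΔP = f(L/D)(ρV²/2) = 0.04074·(48.5/0.483)·(1250·2.521²/2) = 0.04074·100.4·3974 = 1.625e+04 Pa.
ΔP = 1.625e+04 Pa = 16.3 kPa.

ΔP ≈ 16.3 kPa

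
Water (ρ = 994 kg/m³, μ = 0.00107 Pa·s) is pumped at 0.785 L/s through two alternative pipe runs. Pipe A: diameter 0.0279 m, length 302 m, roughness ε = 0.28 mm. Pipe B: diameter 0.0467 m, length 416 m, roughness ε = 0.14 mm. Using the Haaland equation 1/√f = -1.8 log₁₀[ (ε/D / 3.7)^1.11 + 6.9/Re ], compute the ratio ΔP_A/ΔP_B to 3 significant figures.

ΔP_A/ΔP_B ≈ 12.1

Pipe A: V = Q/A = 0.000785/0.0006114 = 1.284 m/s; Re = 3.328e+04; ε/D = 0.01; Haaland → f = 0.03966; ΔP_A = f(L/D)(ρV²/2) = 3.518e+05 Pa.
Pipe B: V = Q/A = 0.000785/0.001713 = 0.4583 m/s; Re = 1.988e+04; ε/D = 0.003; Haaland → f = 0.03122; ΔP_B = f(L/D)(ρV²/2) = 2.903e+04 Pa.
ΔP_A/ΔP_B = 3.518e+05/2.903e+04 = 12.1.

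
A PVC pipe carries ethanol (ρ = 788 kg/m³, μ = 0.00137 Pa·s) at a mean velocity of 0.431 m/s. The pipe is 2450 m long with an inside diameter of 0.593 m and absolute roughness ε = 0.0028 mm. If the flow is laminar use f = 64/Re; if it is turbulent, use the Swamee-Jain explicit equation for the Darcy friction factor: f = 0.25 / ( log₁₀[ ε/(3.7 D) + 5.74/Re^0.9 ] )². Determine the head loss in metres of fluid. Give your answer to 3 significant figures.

h_f ≈ 0.647 m

Reynolds number Re = ρVD/μ = 788 · 0.431 · 0.593 / 0.00137 = 1.47e+05.
Re > 4000 → turbulent. Relative roughness ε/D = 2.8e-06/0.593 = 4.72e-06. Swamee-Jain: f = 0.25/(log₁₀[4.72e-06/3.7 + 5.74/1.47e+05^0.9])² = 0.25/(log₁₀[1.28e-06 + 0.000128])² = 0.25/(-3.887)² = 0.01654.
Darcy-Weisbach: ΔP = f(L/D)(ρV²/2) = 0.01654·(2450/0.593)·(788·0.431²/2) = 0.01654·4132·73.19 = 5002 Pa.
Head loss h_f = ΔP/(ρg) = 5002/(788·9.81) = 0.647 m.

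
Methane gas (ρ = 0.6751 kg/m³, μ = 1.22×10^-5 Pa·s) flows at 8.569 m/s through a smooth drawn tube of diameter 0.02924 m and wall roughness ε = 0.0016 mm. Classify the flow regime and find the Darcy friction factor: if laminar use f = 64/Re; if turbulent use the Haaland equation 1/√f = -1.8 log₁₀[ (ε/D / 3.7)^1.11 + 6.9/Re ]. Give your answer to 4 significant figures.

Re = ρVD/μ = 0.6751·8.569·0.02924/1.22e-05 = 1.386e+04.
Re > 4000 → turbulent. ε/D = 1.6e-06/0.02924 = 5.47e-05; Haaland: 1/√f = -1.8 log₁₀[4.35e-06 + 0.000498] = 5.939, so f = 0.02835.

f ≈ 0.02835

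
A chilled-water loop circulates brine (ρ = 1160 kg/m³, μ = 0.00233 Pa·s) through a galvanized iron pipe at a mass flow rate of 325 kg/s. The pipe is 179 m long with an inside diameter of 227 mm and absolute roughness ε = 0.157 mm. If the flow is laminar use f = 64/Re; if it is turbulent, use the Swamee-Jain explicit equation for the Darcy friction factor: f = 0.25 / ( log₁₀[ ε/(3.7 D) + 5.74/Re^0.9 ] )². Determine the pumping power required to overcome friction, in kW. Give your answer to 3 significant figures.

A = πD²/4 = π(0.227)²/4 = 0.04047 m²; mean velocity V = ṁ/(ρA) = 325/(1160 · 0.04047) = 6.923 m/s.
Reynolds number Re = ρVD/μ = 1160 · 6.923 · 0.227 / 0.00233 = 7.824e+05.
Re > 4000 → turbulent. Relative roughness ε/D = 0.000157/0.227 = 0.000692. Swamee-Jain: f = 0.25/(log₁₀[0.000692/3.7 + 5.74/7.824e+05^0.9])² = 0.25/(log₁₀[0.000187 + 2.85e-05])² = 0.25/(-3.667)² = 0.01859.
Darcy-Weisbach: ΔP = f(L/D)(ρV²/2) = 0.01859·(179/0.227)·(1160·6.923²/2) = 0.01859·788.5·2.78e+04 = 4.076e+05 Pa.
Q = ṁ/ρ = 325/1160 = 0.2802 m³/s.
Pumping power P = QΔP = 0.2802·4.076e+05 = 114200 W = 114 kW.

P ≈ 114 kW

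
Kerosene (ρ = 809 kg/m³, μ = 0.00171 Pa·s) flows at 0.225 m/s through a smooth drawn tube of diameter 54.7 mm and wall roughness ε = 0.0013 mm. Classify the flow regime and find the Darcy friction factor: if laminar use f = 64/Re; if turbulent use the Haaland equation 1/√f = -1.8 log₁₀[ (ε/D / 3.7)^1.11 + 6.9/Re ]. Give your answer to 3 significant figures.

Re = ρVD/μ = 809·0.225·0.0547/0.00171 = 5823.
Re > 4000 → turbulent. ε/D = 1.3e-06/0.0547 = 2.38e-05; Haaland: 1/√f = -1.8 log₁₀[1.72e-06 + 0.00119] = 5.266, so f = 0.03606.

f ≈ 0.0361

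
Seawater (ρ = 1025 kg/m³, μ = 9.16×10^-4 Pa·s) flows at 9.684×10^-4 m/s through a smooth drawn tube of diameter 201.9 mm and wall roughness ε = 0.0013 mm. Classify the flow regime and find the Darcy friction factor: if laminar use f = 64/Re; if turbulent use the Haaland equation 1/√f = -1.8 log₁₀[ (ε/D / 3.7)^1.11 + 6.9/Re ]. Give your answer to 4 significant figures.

Re = ρVD/μ = 1025·0.0009684·0.2019/0.000916 = 218.8.
Re < 2300 → laminar, so f = 64/Re = 0.2925 (roughness is irrelevant in laminar flow).

f ≈ 0.2925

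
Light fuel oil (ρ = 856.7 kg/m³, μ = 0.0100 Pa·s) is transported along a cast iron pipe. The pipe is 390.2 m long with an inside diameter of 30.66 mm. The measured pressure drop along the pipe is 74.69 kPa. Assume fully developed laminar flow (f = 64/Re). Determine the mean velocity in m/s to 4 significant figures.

For laminar flow, f = 64/Re with Re = ρVD/μ, so Darcy-Weisbach reduces to ΔP = 32μLV/D². Solving for V: V = ΔP·D²/(32μL) = 7.469e+04·(0.03066)²/(32·0.01·390.2) = 0.5623 m/s.
Check: Re = ρVD/μ = 856.7·0.5623·0.03066/0.01 = 1477 < 2300, so the laminar assumption holds.

V ≈ 0.5623 m/s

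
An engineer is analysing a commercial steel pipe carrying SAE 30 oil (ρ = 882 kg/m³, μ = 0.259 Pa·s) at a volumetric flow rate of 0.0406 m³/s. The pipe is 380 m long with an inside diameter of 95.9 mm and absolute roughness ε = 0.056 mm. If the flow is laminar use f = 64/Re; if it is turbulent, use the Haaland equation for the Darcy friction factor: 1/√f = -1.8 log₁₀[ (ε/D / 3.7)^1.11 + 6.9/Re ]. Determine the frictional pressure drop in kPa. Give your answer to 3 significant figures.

Cross-sectional area A = πD²/4 = π(0.0959)²/4 = 0.007223 m²; mean velocity V = Q/A = 0.0406/0.007223 = 5.621 m/s.
Reynolds number Re = ρVD/μ = 882 · 5.621 · 0.0959 / 0.259 = 1836.
Re < 2300 → laminar flow, so f = 64/Re = 64/1836 = 0.03487 (the turbulent correlation is not needed).
Darcy-Weisbach: ΔP = f(L/D)(ρV²/2) = 0.03487·(380/0.0959)·(882·5.621²/2) = 0.03487·3962·1.393e+04 = 1.925e+06 Pa.
ΔP = 1.925e+06 Pa = 1920 kPa.

ΔP ≈ 1920 kPa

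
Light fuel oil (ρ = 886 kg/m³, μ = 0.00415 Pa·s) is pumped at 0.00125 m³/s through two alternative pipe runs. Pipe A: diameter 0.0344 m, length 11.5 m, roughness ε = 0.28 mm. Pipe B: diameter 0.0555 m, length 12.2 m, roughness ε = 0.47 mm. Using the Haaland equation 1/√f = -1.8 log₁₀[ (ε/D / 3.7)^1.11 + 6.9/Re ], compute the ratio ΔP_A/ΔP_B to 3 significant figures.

Pipe A: V = Q/A = 0.00125/0.0009294 = 1.345 m/s; Re = 9878; ε/D = 0.00814; Haaland → f = 0.04112; ΔP_A = f(L/D)(ρV²/2) = 1.101e+04 Pa.
Pipe B: V = Q/A = 0.00125/0.002419 = 0.5167 m/s; Re = 6122; ε/D = 0.00847; Haaland → f = 0.04434; ΔP_B = f(L/D)(ρV²/2) = 1153 Pa.
ΔP_A/ΔP_B = 1.101e+04/1153 = 9.56.

ΔP_A/ΔP_B ≈ 9.56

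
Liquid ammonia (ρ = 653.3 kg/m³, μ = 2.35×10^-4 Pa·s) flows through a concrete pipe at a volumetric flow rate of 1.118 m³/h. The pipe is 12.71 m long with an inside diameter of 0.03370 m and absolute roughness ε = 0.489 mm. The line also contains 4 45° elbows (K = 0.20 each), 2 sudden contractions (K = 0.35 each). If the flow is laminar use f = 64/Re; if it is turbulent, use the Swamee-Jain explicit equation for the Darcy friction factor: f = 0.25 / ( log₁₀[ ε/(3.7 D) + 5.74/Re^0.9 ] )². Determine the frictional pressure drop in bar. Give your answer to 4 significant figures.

Q = 1.118 m³/h = 1.118/3600 = 0.0003106 m³/s.
Cross-sectional area A = πD²/4 = π(0.0337)²/4 = 0.000892 m²; mean velocity V = Q/A = 0.0003106/0.000892 = 0.3482 m/s.
Reynolds number Re = ρVD/μ = 653.3 · 0.3482 · 0.0337 / 0.000235 = 3.262e+04.
Re > 4000 → turbulent. Relative roughness ε/D = 0.000489/0.0337 = 0.0145. Swamee-Jain: f = 0.25/(log₁₀[0.0145/3.7 + 5.74/3.262e+04^0.9])² = 0.25/(log₁₀[0.00392 + 0.000498])² = 0.25/(-2.355)² = 0.04509.
Total minor-loss coefficient ΣK = 4·0.2 + 2·0.35 = 1.5.
ΔP = [f·L/D + ΣK]·(ρV²/2) = [0.04509·12.71/0.0337 + 1.5]·(653.3·0.3482²/2) = [17.01 + 1.5]·39.6 = 732.8 Pa.
ΔP = 732.8 Pa = 0.007328 bar.

ΔP ≈ 0.007328 bar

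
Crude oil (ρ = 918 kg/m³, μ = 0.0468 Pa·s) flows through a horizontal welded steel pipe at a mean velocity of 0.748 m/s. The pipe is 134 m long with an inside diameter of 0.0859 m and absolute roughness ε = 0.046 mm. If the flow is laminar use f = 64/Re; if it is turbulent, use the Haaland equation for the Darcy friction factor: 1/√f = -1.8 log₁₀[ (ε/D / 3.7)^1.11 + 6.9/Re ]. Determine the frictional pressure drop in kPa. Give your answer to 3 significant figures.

Reynolds number Re = ρVD/μ = 918 · 0.748 · 0.0859 / 0.0468 = 1260.
Re < 2300 → laminar flow, so f = 64/Re = 64/1260 = 0.05078 (the turbulent correlation is not needed).
Darcy-Weisbach: ΔP = f(L/D)(ρV²/2) = 0.05078·(134/0.0859)·(918·0.748²/2) = 0.05078·1560·256.8 = 2.034e+04 Pa.
ΔP = 2.034e+04 Pa = 20.3 kPa.

ΔP ≈ 20.3 kPa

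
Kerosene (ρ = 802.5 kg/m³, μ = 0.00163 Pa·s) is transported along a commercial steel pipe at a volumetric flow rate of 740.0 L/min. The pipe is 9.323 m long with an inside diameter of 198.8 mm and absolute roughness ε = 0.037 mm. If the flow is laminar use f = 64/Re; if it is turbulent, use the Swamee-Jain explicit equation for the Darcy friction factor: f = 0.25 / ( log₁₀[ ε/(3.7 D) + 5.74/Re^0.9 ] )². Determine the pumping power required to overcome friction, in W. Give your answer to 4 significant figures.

Q = 740.0 L/min = 740.0/60000 = 0.01233 m³/s.
Cross-sectional area A = πD²/4 = π(0.1988)²/4 = 0.03104 m²; mean velocity V = Q/A = 0.01233/0.03104 = 0.3973 m/s.
Reynolds number Re = ρVD/μ = 802.5 · 0.3973 · 0.1988 / 0.00163 = 3.889e+04.
Re > 4000 → turbulent. Relative roughness ε/D = 3.7e-05/0.1988 = 0.000186. Swamee-Jain: f = 0.25/(log₁₀[0.000186/3.7 + 5.74/3.889e+04^0.9])² = 0.25/(log₁₀[5.03e-05 + 0.000425])² = 0.25/(-3.323)² = 0.02264.
Darcy-Weisbach: ΔP = f(L/D)(ρV²/2) = 0.02264·(9.323/0.1988)·(802.5·0.3973²/2) = 0.02264·46.9·63.35 = 67.25 Pa.
Pumping power P = QΔP = 0.01233·67.25 = 0.82937 W = 0.8294 W.

P ≈ 0.8294 W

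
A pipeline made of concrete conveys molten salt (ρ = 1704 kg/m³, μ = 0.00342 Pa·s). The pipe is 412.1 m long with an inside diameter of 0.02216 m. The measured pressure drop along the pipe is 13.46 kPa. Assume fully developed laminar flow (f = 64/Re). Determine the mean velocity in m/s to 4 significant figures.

V ≈ 0.1466 m/s

For laminar flow, f = 64/Re with Re = ρVD/μ, so Darcy-Weisbach reduces to ΔP = 32μLV/D². Solving for V: V = ΔP·D²/(32μL) = 1.346e+04·(0.02216)²/(32·0.00342·412.1) = 0.1466 m/s.
Check: Re = ρVD/μ = 1704·0.1466·0.02216/0.00342 = 1618 < 2300, so the laminar assumption holds.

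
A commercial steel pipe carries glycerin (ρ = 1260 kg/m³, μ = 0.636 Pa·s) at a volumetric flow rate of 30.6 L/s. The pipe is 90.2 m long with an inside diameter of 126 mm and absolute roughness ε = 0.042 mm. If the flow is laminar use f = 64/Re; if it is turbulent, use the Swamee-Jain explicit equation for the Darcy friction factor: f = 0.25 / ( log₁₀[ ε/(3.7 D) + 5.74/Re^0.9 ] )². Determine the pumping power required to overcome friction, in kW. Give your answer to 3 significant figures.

P ≈ 8.68 kW

Q = 30.6 L/s = 30.6/1000 = 0.0306 m³/s.
Cross-sectional area A = πD²/4 = π(0.126)²/4 = 0.01247 m²; mean velocity V = Q/A = 0.0306/0.01247 = 2.454 m/s.
Reynolds number Re = ρVD/μ = 1260 · 2.454 · 0.126 / 0.636 = 612.6.
Re < 2300 → laminar flow, so f = 64/Re = 64/612.6 = 0.1045 (the turbulent correlation is not needed).
Darcy-Weisbach: ΔP = f(L/D)(ρV²/2) = 0.1045·(90.2/0.126)·(1260·2.454²/2) = 0.1045·715.9·3794 = 2.838e+05 Pa.
Pumping power P = QΔP = 0.0306·2.838e+05 = 8683 W = 8.68 kW.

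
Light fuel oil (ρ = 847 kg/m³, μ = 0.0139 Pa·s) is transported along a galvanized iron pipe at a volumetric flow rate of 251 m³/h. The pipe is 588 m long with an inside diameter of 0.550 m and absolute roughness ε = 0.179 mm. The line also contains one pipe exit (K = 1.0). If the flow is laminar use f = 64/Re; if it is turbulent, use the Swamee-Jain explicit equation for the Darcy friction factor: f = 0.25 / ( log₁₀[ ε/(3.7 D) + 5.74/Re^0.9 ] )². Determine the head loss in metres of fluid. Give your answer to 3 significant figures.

Q = 251 m³/h = 251/3600 = 0.06972 m³/s.
Cross-sectional area A = πD²/4 = π(0.55)²/4 = 0.2376 m²; mean velocity V = Q/A = 0.06972/0.2376 = 0.2935 m/s.
Reynolds number Re = ρVD/μ = 847 · 0.2935 · 0.55 / 0.0139 = 9835.
Re > 4000 → turbulent. Relative roughness ε/D = 0.000179/0.55 = 0.000325. Swamee-Jain: f = 0.25/(log₁₀[0.000325/3.7 + 5.74/9835^0.9])² = 0.25/(log₁₀[8.8e-05 + 0.00146])² = 0.25/(-2.809)² = 0.03168.
Total minor-loss coefficient ΣK = 1·1 = 1.
ΔP = [f·L/D + ΣK]·(ρV²/2) = [0.03168·588/0.55 + 1]·(847·0.2935²/2) = [33.87 + 1]·36.47 = 1272 Pa.
Head loss h_f = ΔP/(ρg) = 1272/(847·9.81) = 0.153 m.

h_f ≈ 0.153 m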